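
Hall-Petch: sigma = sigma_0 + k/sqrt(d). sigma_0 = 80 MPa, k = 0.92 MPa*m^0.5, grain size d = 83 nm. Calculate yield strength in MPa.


d = 83 nm = 8.3e-08 m
sqrt(d) = 0.0002880972
Hall-Petch contribution = k / sqrt(d) = 0.92 / 0.0002880972 = 3193.4 MPa
sigma = sigma_0 + k/sqrt(d) = 80 + 3193.4 = 3273.4 MPa

3273.4


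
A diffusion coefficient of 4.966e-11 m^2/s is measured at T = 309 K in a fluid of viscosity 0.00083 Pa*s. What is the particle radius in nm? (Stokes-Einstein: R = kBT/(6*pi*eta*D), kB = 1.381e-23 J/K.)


Stokes-Einstein: R = kB*T / (6*pi*eta*D)
R = 1.381e-23 * 309 / (6 * pi * 0.00083 * 4.966e-11)
R = 5.49245e-09 m = 5.49 nm

5.49


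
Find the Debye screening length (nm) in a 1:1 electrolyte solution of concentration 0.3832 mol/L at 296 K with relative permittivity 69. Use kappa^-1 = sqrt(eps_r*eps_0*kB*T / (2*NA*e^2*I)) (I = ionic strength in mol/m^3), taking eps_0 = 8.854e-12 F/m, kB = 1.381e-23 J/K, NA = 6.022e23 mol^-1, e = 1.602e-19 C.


Ionic strength I = 0.3832 * 1^2 * 1000 = 383.2 mol/m^3
kappa^-1 = sqrt(69 * 8.854e-12 * 1.381e-23 * 296 / (2 * 6.022e23 * (1.602e-19)^2 * 383.2))
kappa^-1 = 0.459 nm

0.459


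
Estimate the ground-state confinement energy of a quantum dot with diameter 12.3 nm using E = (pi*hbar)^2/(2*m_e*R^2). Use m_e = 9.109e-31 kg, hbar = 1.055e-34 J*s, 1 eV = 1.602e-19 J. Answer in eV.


Radius R = 12.3/2 = 6.15 nm = 6.15e-09 m
E = (pi * 1.055e-34)^2 / (2 * 9.109e-31 * (6.15e-09)^2)
E(J) = 1.59424e-21
E = E(J) / 1.602e-19 = 0.01 eV

0.01


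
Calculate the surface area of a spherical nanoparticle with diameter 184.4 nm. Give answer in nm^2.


Radius r = 184.4/2 = 92.2 nm
Surface area SA = 4 * pi * r^2
SA = 4 * pi * (92.2)^2
SA = 106824.71 nm^2

106824.71


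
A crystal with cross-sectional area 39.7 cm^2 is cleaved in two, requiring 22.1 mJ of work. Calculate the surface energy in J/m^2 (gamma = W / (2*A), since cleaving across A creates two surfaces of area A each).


Convert: A = 39.7 cm^2 = 0.00397 m^2, W = 22.1 mJ = 0.0221 J
Cleaving exposes two faces of area A, so total new surface = 2*A and gamma = W / (2*A)
gamma = 0.0221 / (2 * 0.00397)
gamma = 2.783 J/m^2

2.783


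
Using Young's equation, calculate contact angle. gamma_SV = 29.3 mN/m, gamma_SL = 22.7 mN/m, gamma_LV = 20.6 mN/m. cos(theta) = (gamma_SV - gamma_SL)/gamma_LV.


cos(theta) = (gamma_SV - gamma_SL) / gamma_LV
cos(theta) = (29.3 - 22.7) / 20.6
cos(theta) = 0.320388
theta = arccos(0.320388) = 71.31 degrees

71.31


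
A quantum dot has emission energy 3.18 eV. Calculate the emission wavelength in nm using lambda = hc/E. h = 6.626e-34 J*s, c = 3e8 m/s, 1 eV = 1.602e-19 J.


Convert energy: E = 3.18 eV = 3.18 * 1.602e-19 = 5.09436e-19 J
lambda = h*c / E = 6.626e-34 * 3e8 / 5.09436e-19
lambda = 3.90196e-07 m = 390.2 nm

390.2


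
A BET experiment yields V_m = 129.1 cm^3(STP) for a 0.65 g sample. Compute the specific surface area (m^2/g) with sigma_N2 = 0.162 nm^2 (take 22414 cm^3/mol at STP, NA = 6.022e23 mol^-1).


Number of moles in monolayer = V_m / 22414 = 129.1 / 22414 = 0.00575979
Number of molecules = moles * NA = 0.00575979 * 6.022e23
SA = molecules * sigma / mass
SA = (129.1 / 22414) * 6.022e23 * 0.162e-18 / 0.65
SA = 864.5 m^2/g

864.5


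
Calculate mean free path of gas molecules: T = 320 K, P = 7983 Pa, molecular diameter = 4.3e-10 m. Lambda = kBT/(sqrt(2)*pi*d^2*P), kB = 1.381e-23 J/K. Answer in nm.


Mean free path: lambda = kB*T / (sqrt(2) * pi * d^2 * P)
lambda = 1.381e-23 * 320 / (sqrt(2) * pi * (4.3e-10)^2 * 7983)
lambda = 6.73869e-07 m
lambda = 673.87 nm

673.87


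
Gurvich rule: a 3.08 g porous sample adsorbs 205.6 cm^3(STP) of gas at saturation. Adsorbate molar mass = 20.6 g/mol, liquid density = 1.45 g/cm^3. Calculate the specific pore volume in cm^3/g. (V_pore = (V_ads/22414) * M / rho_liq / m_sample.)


Moles adsorbed n = V_ads / 22414 = 205.6 / 22414 = 9.172838e-03 mol
Liquid volume V_liq = n * M / rho_liq = 9.172838e-03 * 20.6 / 1.45 = 0.13032 cm^3
Specific pore volume V_pore = V_liq / m_sample = 0.13032 / 3.08
V_pore = 0.0423 cm^3/g

0.0423


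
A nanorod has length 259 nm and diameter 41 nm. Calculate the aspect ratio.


Aspect ratio AR = length / diameter
AR = 259 / 41
AR = 6.32

6.32


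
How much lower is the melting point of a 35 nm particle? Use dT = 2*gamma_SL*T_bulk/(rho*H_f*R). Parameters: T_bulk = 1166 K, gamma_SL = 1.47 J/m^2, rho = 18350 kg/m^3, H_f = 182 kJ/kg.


Radius R = 35/2 = 17.5 nm = 1.75e-08 m
Convert H_f = 182 kJ/kg = 182000 J/kg
dT = 2 * gamma_SL * T_bulk / (rho * H_f * R)
dT = 2 * 1.47 * 1166 / (18350 * 182000 * 1.75e-08)
dT = 58.7 K

58.7


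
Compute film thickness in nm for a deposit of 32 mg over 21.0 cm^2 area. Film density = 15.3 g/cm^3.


Convert: m = 32 mg = 3.2000e-05 kg, A = 21.0 cm^2 = 2.1000e-03 m^2, rho = 15.3 g/cm^3 = 15300 kg/m^3
t = m / (A * rho)
t = 3.2000e-05 / (2.1000e-03 * 15300)
t = 9.9595e-07 m = 996.0 nm

996.0


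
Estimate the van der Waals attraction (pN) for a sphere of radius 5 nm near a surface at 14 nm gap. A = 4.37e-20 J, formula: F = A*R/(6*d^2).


Convert to SI: R = 5 nm = 5e-09 m, d = 14 nm = 1.4e-08 m
F = A * R / (6 * d^2)
F = 4.37e-20 * 5e-09 / (6 * (1.4e-08)^2)
F = 1.85799e-13 N = 0.186 pN

0.186


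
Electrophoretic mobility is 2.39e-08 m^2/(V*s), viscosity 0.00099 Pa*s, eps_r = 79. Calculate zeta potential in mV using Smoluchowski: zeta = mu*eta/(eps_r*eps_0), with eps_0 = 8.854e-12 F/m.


Smoluchowski equation: zeta = mu * eta / (eps_r * eps_0)
zeta = 2.39e-08 * 0.00099 / (79 * 8.854e-12)
zeta = 0.033827 V = 33.83 mV

33.83


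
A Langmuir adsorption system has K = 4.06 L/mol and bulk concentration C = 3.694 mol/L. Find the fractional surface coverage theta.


Langmuir isotherm: theta = K*C / (1 + K*C)
K*C = 4.06 * 3.694 = 14.99764
theta = 14.99764 / (1 + 14.99764) = 14.99764 / 15.99764
theta = 0.9375

0.9375


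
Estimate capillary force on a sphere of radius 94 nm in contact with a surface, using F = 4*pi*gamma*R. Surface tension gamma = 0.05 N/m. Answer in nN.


Convert radius: R = 94 nm = 9.4e-08 m
F = 4 * pi * gamma * R
F = 4 * pi * 0.05 * 9.4e-08
F = 5.90619e-08 N = 59.0619 nN

59.0619


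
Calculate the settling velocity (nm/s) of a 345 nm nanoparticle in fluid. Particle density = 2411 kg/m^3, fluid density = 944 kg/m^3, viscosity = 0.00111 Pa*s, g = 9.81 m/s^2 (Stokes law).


Radius R = 345/2 nm = 1.725e-07 m
Density difference = 2411 - 944 = 1467 kg/m^3
v = 2 * R^2 * (rho_p - rho_f) * g / (9 * eta)
v = 2 * (1.725e-07)^2 * 1467 * 9.81 / (9 * 0.00111)
v = 8.57318e-08 m/s = 85.7318 nm/s

85.7318


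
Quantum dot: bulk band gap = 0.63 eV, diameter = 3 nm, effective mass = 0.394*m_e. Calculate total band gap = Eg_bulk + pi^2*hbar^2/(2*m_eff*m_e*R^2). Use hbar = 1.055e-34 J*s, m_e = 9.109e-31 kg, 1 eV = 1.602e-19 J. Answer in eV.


Radius R = 3/2 nm = 1.5e-09 m
Confinement energy dE = pi^2 * hbar^2 / (2 * m_eff * m_e * R^2)
dE = pi^2 * (1.055e-34)^2 / (2 * 0.394 * 9.109e-31 * (1.5e-09)^2) J, divided by 1.602e-19 J/eV
dE = 0.4246 eV
Total band gap = E_g(bulk) + dE = 0.63 + 0.4246 = 1.0546 eV

1.0546


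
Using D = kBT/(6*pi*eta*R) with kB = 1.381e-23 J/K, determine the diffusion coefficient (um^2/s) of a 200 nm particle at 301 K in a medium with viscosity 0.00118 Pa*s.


Radius R = 200/2 = 100 nm = 1e-07 m
D = kB*T / (6*pi*eta*R)
D = 1.381e-23 * 301 / (6 * pi * 0.00118 * 1e-07)
D = 1.86886e-12 m^2/s = 1.869 um^2/s

1.869


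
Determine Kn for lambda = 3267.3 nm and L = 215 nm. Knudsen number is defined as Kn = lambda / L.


Knudsen number Kn = lambda / L
Kn = 3267.3 / 215
Kn = 15.1967

15.1967


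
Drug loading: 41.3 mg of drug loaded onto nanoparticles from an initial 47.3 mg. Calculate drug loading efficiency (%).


Drug loading efficiency = (drug loaded / drug initial) * 100
DLE = 41.3 / 47.3 * 100
DLE = 0.8732 * 100
DLE = 87.32%

87.32


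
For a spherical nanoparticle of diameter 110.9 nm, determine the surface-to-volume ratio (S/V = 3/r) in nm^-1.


Radius r = 110.9/2 = 55.45 nm
S/V = 3 / r = 3 / 55.45
S/V = 0.0541 nm^-1

0.0541


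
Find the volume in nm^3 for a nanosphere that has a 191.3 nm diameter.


Radius r = 191.3/2 = 95.65 nm
Volume V = (4/3) * pi * r^3
V = (4/3) * pi * (95.65)^3
V = 3665587.01 nm^3

3665587.01


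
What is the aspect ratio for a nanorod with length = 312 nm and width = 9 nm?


Aspect ratio AR = length / diameter
AR = 312 / 9
AR = 34.67

34.67


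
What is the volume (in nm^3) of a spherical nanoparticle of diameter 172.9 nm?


Radius r = 172.9/2 = 86.45 nm
Volume V = (4/3) * pi * r^3
V = (4/3) * pi * (86.45)^3
V = 2706347.76 nm^3

2706347.76


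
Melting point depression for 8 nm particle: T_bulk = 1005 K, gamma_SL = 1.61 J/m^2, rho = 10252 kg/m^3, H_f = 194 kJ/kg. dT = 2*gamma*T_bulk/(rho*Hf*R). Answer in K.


Radius R = 8/2 = 4 nm = 4e-09 m
Convert H_f = 194 kJ/kg = 194000 J/kg
dT = 2 * gamma_SL * T_bulk / (rho * H_f * R)
dT = 2 * 1.61 * 1005 / (10252 * 194000 * 4e-09)
dT = 406.8 K

406.8


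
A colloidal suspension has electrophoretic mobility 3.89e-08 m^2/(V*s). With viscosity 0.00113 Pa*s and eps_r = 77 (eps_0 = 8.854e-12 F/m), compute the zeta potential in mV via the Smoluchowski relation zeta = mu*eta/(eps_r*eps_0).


Smoluchowski equation: zeta = mu * eta / (eps_r * eps_0)
zeta = 3.89e-08 * 0.00113 / (77 * 8.854e-12)
zeta = 0.064476 V = 64.48 mV

64.48


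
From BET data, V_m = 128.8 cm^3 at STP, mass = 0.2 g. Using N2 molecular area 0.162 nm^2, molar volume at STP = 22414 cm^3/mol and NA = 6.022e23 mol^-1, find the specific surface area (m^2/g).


Number of moles in monolayer = V_m / 22414 = 128.8 / 22414 = 0.00574641
Number of molecules = moles * NA = 0.00574641 * 6.022e23
SA = molecules * sigma / mass
SA = (128.8 / 22414) * 6.022e23 * 0.162e-18 / 0.2
SA = 2803.0 m^2/g

2803.0


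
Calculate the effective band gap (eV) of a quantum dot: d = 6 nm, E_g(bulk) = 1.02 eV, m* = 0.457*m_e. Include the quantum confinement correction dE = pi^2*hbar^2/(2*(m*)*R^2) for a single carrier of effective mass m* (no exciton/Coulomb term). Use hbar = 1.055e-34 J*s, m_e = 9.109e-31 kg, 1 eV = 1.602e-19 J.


Radius R = 6/2 nm = 3e-09 m
Confinement energy dE = pi^2 * hbar^2 / (2 * m_eff * m_e * R^2)
dE = pi^2 * (1.055e-34)^2 / (2 * 0.457 * 9.109e-31 * (3e-09)^2) J, divided by 1.602e-19 J/eV
dE = 0.0915 eV
Total band gap = E_g(bulk) + dE = 1.02 + 0.0915 = 1.1115 eV

1.1115


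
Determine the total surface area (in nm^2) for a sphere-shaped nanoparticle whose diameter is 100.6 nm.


Radius r = 100.6/2 = 50.3 nm
Surface area SA = 4 * pi * r^2
SA = 4 * pi * (50.3)^2
SA = 31794.05 nm^2

31794.05


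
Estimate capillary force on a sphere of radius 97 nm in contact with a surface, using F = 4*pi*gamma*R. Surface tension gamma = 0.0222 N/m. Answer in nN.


Convert radius: R = 97 nm = 9.7e-08 m
F = 4 * pi * gamma * R
F = 4 * pi * 0.0222 * 9.7e-08
F = 2.70604e-08 N = 27.0604 nN

27.0604


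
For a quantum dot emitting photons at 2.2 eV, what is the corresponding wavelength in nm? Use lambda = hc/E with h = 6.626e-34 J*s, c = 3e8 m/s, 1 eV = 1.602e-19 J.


Convert energy: E = 2.2 eV = 2.2 * 1.602e-19 = 3.5244e-19 J
lambda = h*c / E = 6.626e-34 * 3e8 / 3.5244e-19
lambda = 5.64011e-07 m = 564.0 nm

564.0


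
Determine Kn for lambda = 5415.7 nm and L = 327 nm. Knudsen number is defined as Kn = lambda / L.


Knudsen number Kn = lambda / L
Kn = 5415.7 / 327
Kn = 16.5618

16.5618


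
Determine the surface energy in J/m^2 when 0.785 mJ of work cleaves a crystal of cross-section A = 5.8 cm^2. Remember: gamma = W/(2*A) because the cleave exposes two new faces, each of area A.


Convert: A = 5.8 cm^2 = 0.00058 m^2, W = 0.785 mJ = 0.000785 J
Cleaving exposes two faces of area A, so total new surface = 2*A and gamma = W / (2*A)
gamma = 0.000785 / (2 * 0.00058)
gamma = 0.677 J/m^2

0.677


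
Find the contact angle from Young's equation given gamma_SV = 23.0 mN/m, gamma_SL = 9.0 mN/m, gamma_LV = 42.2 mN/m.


cos(theta) = (gamma_SV - gamma_SL) / gamma_LV
cos(theta) = (23.0 - 9.0) / 42.2
cos(theta) = 0.331754
theta = arccos(0.331754) = 70.62 degrees

70.62


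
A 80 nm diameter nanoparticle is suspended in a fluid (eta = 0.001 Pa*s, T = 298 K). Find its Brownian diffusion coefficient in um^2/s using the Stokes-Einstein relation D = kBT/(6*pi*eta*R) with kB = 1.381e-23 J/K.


Radius R = 80/2 = 40 nm = 4e-08 m
D = kB*T / (6*pi*eta*R)
D = 1.381e-23 * 298 / (6 * pi * 0.001 * 4e-08)
D = 5.45819e-12 m^2/s = 5.458 um^2/s

5.458


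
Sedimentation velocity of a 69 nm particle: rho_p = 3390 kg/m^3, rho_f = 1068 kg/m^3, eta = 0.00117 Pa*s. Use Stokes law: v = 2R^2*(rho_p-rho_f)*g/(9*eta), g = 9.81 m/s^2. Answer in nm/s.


Radius R = 69/2 nm = 3.45e-08 m
Density difference = 3390 - 1068 = 2322 kg/m^3
v = 2 * R^2 * (rho_p - rho_f) * g / (9 * eta)
v = 2 * (3.45e-08)^2 * 2322 * 9.81 / (9 * 0.00117)
v = 5.14957e-09 m/s = 5.1496 nm/s

5.1496


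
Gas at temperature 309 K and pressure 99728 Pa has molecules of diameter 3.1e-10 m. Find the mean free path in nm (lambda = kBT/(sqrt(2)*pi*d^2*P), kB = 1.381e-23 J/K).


Mean free path: lambda = kB*T / (sqrt(2) * pi * d^2 * P)
lambda = 1.381e-23 * 309 / (sqrt(2) * pi * (3.1e-10)^2 * 99728)
lambda = 1.00218e-07 m
lambda = 100.22 nm

100.22


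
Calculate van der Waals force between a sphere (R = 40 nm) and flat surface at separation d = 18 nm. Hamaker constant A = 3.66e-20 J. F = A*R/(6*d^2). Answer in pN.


Convert to SI: R = 40 nm = 4e-08 m, d = 18 nm = 1.8e-08 m
F = A * R / (6 * d^2)
F = 3.66e-20 * 4e-08 / (6 * (1.8e-08)^2)
F = 7.53086e-13 N = 0.753 pN

0.753


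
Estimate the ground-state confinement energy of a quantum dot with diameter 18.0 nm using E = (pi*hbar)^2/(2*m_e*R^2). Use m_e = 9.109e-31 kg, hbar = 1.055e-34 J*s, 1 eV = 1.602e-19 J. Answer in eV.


Radius R = 18.0/2 = 9 nm = 9e-09 m
E = (pi * 1.055e-34)^2 / (2 * 9.109e-31 * (9e-09)^2)
E(J) = 7.44422e-22
E = E(J) / 1.602e-19 = 0.0046 eV

0.0046


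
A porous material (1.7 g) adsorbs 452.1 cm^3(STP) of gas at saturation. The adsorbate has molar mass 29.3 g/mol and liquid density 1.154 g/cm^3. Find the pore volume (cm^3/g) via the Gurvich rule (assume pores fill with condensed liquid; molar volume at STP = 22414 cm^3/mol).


Moles adsorbed n = V_ads / 22414 = 452.1 / 22414 = 2.017043e-02 mol
Liquid volume V_liq = n * M / rho_liq = 2.017043e-02 * 29.3 / 1.154 = 0.51213 cm^3
Specific pore volume V_pore = V_liq / m_sample = 0.51213 / 1.7
V_pore = 0.3013 cm^3/g

0.3013


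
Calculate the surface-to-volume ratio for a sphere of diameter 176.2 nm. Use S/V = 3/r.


Radius r = 176.2/2 = 88.1 nm
S/V = 3 / r = 3 / 88.1
S/V = 0.0341 nm^-1

0.0341


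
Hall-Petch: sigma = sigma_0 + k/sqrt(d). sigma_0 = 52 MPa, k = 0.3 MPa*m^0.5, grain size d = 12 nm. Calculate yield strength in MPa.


d = 12 nm = 1.2e-08 m
sqrt(d) = 0.0001095445
Hall-Petch contribution = k / sqrt(d) = 0.3 / 0.0001095445 = 2738.6 MPa
sigma = sigma_0 + k/sqrt(d) = 52 + 2738.6 = 2790.6 MPa

2790.6


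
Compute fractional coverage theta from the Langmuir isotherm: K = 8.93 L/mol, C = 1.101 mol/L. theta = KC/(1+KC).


Langmuir isotherm: theta = K*C / (1 + K*C)
K*C = 8.93 * 1.101 = 9.83193
theta = 9.83193 / (1 + 9.83193) = 9.83193 / 10.83193
theta = 0.9077

0.9077


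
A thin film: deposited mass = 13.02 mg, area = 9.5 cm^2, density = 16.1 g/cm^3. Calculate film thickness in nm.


Convert: m = 13.02 mg = 1.3020e-05 kg, A = 9.5 cm^2 = 9.5000e-04 m^2, rho = 16.1 g/cm^3 = 16100 kg/m^3
t = m / (A * rho)
t = 1.3020e-05 / (9.5000e-04 * 16100)
t = 8.5126e-07 m = 851.3 nm

851.3


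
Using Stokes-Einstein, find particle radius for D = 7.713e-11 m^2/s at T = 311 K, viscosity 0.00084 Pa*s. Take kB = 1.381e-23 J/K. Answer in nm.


Stokes-Einstein: R = kB*T / (6*pi*eta*D)
R = 1.381e-23 * 311 / (6 * pi * 0.00084 * 7.713e-11)
R = 3.51682e-09 m = 3.52 nm

3.52


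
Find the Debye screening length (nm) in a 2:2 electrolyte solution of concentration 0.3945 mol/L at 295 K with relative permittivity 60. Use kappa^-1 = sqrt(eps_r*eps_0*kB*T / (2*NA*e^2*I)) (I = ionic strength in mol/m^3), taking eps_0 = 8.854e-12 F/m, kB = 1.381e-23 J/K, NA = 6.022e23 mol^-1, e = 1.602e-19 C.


Ionic strength I = 0.3945 * 2^2 * 1000 = 1578 mol/m^3
kappa^-1 = sqrt(60 * 8.854e-12 * 1.381e-23 * 295 / (2 * 6.022e23 * (1.602e-19)^2 * 1578))
kappa^-1 = 0.211 nm

0.211


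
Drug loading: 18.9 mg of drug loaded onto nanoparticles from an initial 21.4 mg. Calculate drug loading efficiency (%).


Drug loading efficiency = (drug loaded / drug initial) * 100
DLE = 18.9 / 21.4 * 100
DLE = 0.8832 * 100
DLE = 88.32%

88.32


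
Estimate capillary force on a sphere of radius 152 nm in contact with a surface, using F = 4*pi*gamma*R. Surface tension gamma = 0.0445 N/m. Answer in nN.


Convert radius: R = 152 nm = 1.52e-07 m
F = 4 * pi * gamma * R
F = 4 * pi * 0.0445 * 1.52e-07
F = 8.49989e-08 N = 84.9989 nN

84.9989


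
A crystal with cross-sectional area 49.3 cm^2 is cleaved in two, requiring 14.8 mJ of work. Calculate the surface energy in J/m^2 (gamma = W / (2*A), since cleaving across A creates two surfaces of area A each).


Convert: A = 49.3 cm^2 = 0.00493 m^2, W = 14.8 mJ = 0.0148 J
Cleaving exposes two faces of area A, so total new surface = 2*A and gamma = W / (2*A)
gamma = 0.0148 / (2 * 0.00493)
gamma = 1.501 J/m^2

1.501


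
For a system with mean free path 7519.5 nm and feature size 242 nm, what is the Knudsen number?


Knudsen number Kn = lambda / L
Kn = 7519.5 / 242
Kn = 31.0723

31.0723


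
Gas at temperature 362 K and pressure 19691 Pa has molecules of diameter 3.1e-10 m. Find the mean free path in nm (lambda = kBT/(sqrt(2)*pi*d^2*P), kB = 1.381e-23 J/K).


Mean free path: lambda = kB*T / (sqrt(2) * pi * d^2 * P)
lambda = 1.381e-23 * 362 / (sqrt(2) * pi * (3.1e-10)^2 * 19691)
lambda = 5.94629e-07 m
lambda = 594.63 nm

594.63


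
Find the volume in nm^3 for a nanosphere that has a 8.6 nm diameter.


Radius r = 8.6/2 = 4.3 nm
Volume V = (4/3) * pi * r^3
V = (4/3) * pi * (4.3)^3
V = 333.04 nm^3

333.04


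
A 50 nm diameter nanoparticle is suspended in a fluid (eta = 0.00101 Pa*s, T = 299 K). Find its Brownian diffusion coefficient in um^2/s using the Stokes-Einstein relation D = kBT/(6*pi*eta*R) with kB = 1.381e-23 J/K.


Radius R = 50/2 = 25 nm = 2.5e-08 m
D = kB*T / (6*pi*eta*R)
D = 1.381e-23 * 299 / (6 * pi * 0.00101 * 2.5e-08)
D = 8.67566e-12 m^2/s = 8.676 um^2/s

8.676


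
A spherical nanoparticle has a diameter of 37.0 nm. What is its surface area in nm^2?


Radius r = 37.0/2 = 18.5 nm
Surface area SA = 4 * pi * r^2
SA = 4 * pi * (18.5)^2
SA = 4300.84 nm^2

4300.84


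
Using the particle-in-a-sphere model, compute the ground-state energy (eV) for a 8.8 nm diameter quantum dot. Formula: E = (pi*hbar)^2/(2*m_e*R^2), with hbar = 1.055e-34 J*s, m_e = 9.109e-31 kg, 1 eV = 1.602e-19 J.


Radius R = 8.8/2 = 4.4 nm = 4.4e-09 m
E = (pi * 1.055e-34)^2 / (2 * 9.109e-31 * (4.4e-09)^2)
E(J) = 3.11457e-21
E = E(J) / 1.602e-19 = 0.0194 eV

0.0194


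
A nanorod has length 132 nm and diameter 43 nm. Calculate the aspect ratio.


Aspect ratio AR = length / diameter
AR = 132 / 43
AR = 3.07

3.07


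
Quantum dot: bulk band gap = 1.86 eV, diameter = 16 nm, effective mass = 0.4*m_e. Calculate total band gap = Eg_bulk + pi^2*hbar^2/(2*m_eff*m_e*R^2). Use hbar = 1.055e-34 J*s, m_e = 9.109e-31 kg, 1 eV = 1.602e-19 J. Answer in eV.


Radius R = 16/2 nm = 8e-09 m
Confinement energy dE = pi^2 * hbar^2 / (2 * m_eff * m_e * R^2)
dE = pi^2 * (1.055e-34)^2 / (2 * 0.4 * 9.109e-31 * (8e-09)^2) J, divided by 1.602e-19 J/eV
dE = 0.0147 eV
Total band gap = E_g(bulk) + dE = 1.86 + 0.0147 = 1.8747 eV

1.8747


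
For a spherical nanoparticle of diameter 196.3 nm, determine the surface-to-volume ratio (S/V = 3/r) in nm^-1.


Radius r = 196.3/2 = 98.15 nm
S/V = 3 / r = 3 / 98.15
S/V = 0.0306 nm^-1

0.0306


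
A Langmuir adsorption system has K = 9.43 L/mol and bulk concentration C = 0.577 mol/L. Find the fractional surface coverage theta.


Langmuir isotherm: theta = K*C / (1 + K*C)
K*C = 9.43 * 0.577 = 5.44111
theta = 5.44111 / (1 + 5.44111) = 5.44111 / 6.44111
theta = 0.8447

0.8447


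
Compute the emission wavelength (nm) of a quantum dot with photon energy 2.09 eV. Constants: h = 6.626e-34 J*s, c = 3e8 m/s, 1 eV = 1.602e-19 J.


Convert energy: E = 2.09 eV = 2.09 * 1.602e-19 = 3.34818e-19 J
lambda = h*c / E = 6.626e-34 * 3e8 / 3.34818e-19
lambda = 5.93696e-07 m = 593.7 nm

593.7


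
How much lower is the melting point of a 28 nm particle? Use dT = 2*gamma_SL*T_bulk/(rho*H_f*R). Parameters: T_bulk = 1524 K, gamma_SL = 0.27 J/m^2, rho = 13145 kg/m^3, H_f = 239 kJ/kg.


Radius R = 28/2 = 14 nm = 1.4e-08 m
Convert H_f = 239 kJ/kg = 239000 J/kg
dT = 2 * gamma_SL * T_bulk / (rho * H_f * R)
dT = 2 * 0.27 * 1524 / (13145 * 239000 * 1.4e-08)
dT = 18.7 K

18.7


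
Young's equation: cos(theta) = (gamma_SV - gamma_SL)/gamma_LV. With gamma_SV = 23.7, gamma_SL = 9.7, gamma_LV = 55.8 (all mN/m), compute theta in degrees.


cos(theta) = (gamma_SV - gamma_SL) / gamma_LV
cos(theta) = (23.7 - 9.7) / 55.8
cos(theta) = 0.250896
theta = arccos(0.250896) = 75.47 degrees

75.47


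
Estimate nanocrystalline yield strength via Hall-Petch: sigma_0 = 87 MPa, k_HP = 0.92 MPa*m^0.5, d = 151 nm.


d = 151 nm = 1.51e-07 m
sqrt(d) = 0.0003885872
Hall-Petch contribution = k / sqrt(d) = 0.92 / 0.0003885872 = 2367.6 MPa
sigma = sigma_0 + k/sqrt(d) = 87 + 2367.6 = 2454.6 MPa

2454.6


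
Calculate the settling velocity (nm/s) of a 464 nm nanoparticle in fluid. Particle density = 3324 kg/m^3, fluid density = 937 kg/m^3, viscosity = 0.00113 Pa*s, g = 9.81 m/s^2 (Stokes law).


Radius R = 464/2 nm = 2.32e-07 m
Density difference = 3324 - 937 = 2387 kg/m^3
v = 2 * R^2 * (rho_p - rho_f) * g / (9 * eta)
v = 2 * (2.32e-07)^2 * 2387 * 9.81 / (9 * 0.00113)
v = 2.4786e-07 m/s = 247.86 nm/s

247.86


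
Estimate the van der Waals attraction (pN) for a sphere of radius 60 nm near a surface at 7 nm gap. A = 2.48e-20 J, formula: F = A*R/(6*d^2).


Convert to SI: R = 60 nm = 6e-08 m, d = 7 nm = 7e-09 m
F = A * R / (6 * d^2)
F = 2.48e-20 * 6e-08 / (6 * (7e-09)^2)
F = 5.06122e-12 N = 5.061 pN

5.061


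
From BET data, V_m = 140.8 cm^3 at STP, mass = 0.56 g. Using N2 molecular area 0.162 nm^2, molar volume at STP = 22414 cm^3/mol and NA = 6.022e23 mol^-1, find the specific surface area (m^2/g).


Number of moles in monolayer = V_m / 22414 = 140.8 / 22414 = 0.00628179
Number of molecules = moles * NA = 0.00628179 * 6.022e23
SA = molecules * sigma / mass
SA = (140.8 / 22414) * 6.022e23 * 0.162e-18 / 0.56
SA = 1094.3 m^2/g

1094.3


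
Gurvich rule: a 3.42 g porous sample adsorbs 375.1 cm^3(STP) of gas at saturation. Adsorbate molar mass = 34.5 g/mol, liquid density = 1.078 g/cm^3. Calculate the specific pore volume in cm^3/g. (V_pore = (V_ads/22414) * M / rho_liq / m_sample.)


Moles adsorbed n = V_ads / 22414 = 375.1 / 22414 = 1.673508e-02 mol
Liquid volume V_liq = n * M / rho_liq = 1.673508e-02 * 34.5 / 1.078 = 0.53558 cm^3
Specific pore volume V_pore = V_liq / m_sample = 0.53558 / 3.42
V_pore = 0.1566 cm^3/g

0.1566


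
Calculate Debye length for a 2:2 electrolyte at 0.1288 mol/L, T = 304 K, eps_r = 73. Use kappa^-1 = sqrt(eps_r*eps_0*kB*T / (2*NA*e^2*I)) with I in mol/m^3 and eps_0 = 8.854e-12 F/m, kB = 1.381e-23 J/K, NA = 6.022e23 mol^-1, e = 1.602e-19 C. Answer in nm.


Ionic strength I = 0.1288 * 2^2 * 1000 = 515.2 mol/m^3
kappa^-1 = sqrt(73 * 8.854e-12 * 1.381e-23 * 304 / (2 * 6.022e23 * (1.602e-19)^2 * 515.2))
kappa^-1 = 0.413 nm

0.413


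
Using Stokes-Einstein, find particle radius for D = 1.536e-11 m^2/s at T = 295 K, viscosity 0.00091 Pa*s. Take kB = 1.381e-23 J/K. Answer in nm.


Stokes-Einstein: R = kB*T / (6*pi*eta*D)
R = 1.381e-23 * 295 / (6 * pi * 0.00091 * 1.536e-11)
R = 1.54626e-08 m = 15.46 nm

15.46


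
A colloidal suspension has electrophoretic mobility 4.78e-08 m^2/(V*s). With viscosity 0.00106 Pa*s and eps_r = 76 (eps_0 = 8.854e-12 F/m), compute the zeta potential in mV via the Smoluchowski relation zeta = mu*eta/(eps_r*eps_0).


Smoluchowski equation: zeta = mu * eta / (eps_r * eps_0)
zeta = 4.78e-08 * 0.00106 / (76 * 8.854e-12)
zeta = 0.075298 V = 75.3 mV

75.3


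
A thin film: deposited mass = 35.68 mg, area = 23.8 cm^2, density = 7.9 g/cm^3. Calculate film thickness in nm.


Convert: m = 35.68 mg = 3.5680e-05 kg, A = 23.8 cm^2 = 2.3800e-03 m^2, rho = 7.9 g/cm^3 = 7900 kg/m^3
t = m / (A * rho)
t = 3.5680e-05 / (2.3800e-03 * 7900)
t = 1.8977e-06 m = 1897.7 nm

1897.7


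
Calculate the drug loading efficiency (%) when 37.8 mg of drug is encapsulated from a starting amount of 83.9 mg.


Drug loading efficiency = (drug loaded / drug initial) * 100
DLE = 37.8 / 83.9 * 100
DLE = 0.4505 * 100
DLE = 45.05%

45.05


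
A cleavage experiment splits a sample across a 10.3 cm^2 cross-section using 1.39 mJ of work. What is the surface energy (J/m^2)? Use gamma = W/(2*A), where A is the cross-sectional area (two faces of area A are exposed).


Convert: A = 10.3 cm^2 = 0.00103 m^2, W = 1.39 mJ = 0.00139 J
Cleaving exposes two faces of area A, so total new surface = 2*A and gamma = W / (2*A)
gamma = 0.00139 / (2 * 0.00103)
gamma = 0.675 J/m^2

0.675


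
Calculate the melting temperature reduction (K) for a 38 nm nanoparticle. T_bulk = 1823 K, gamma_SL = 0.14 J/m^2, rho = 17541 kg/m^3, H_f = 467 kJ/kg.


Radius R = 38/2 = 19 nm = 1.9e-08 m
Convert H_f = 467 kJ/kg = 467000 J/kg
dT = 2 * gamma_SL * T_bulk / (rho * H_f * R)
dT = 2 * 0.14 * 1823 / (17541 * 467000 * 1.9e-08)
dT = 3.3 K

3.3


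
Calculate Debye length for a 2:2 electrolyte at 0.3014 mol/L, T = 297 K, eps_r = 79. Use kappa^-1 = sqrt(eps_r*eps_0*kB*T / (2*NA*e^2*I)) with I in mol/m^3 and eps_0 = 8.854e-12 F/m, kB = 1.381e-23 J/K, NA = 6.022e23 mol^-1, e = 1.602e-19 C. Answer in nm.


Ionic strength I = 0.3014 * 2^2 * 1000 = 1205.6 mol/m^3
kappa^-1 = sqrt(79 * 8.854e-12 * 1.381e-23 * 297 / (2 * 6.022e23 * (1.602e-19)^2 * 1205.6))
kappa^-1 = 0.277 nm

0.277


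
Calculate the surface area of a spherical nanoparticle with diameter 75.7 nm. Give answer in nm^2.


Radius r = 75.7/2 = 37.85 nm
Surface area SA = 4 * pi * r^2
SA = 4 * pi * (37.85)^2
SA = 18002.87 nm^2

18002.87


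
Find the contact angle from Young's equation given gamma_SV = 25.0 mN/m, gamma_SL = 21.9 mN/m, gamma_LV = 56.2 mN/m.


cos(theta) = (gamma_SV - gamma_SL) / gamma_LV
cos(theta) = (25.0 - 21.9) / 56.2
cos(theta) = 0.05516
theta = arccos(0.05516) = 86.84 degrees

86.84


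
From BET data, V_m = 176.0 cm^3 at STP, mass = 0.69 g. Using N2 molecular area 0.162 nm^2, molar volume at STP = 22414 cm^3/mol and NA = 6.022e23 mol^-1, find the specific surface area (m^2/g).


Number of moles in monolayer = V_m / 22414 = 176.0 / 22414 = 0.00785224
Number of molecules = moles * NA = 0.00785224 * 6.022e23
SA = molecules * sigma / mass
SA = (176.0 / 22414) * 6.022e23 * 0.162e-18 / 0.69
SA = 1110.2 m^2/g

1110.2


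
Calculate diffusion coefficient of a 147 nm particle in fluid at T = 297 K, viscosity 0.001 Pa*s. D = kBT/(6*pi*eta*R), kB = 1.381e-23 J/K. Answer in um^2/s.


Radius R = 147/2 = 73.5 nm = 7.35e-08 m
D = kB*T / (6*pi*eta*R)
D = 1.381e-23 * 297 / (6 * pi * 0.001 * 7.35e-08)
D = 2.96048e-12 m^2/s = 2.96 um^2/s

2.96


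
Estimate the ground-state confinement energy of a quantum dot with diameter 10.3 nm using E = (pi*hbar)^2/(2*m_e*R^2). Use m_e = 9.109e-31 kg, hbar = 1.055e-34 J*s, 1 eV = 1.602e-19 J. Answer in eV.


Radius R = 10.3/2 = 5.15 nm = 5.15e-09 m
E = (pi * 1.055e-34)^2 / (2 * 9.109e-31 * (5.15e-09)^2)
E(J) = 2.27347e-21
E = E(J) / 1.602e-19 = 0.0142 eV

0.0142


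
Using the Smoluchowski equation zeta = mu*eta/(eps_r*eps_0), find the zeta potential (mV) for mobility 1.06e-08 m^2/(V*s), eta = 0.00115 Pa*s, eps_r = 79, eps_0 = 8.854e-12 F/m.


Smoluchowski equation: zeta = mu * eta / (eps_r * eps_0)
zeta = 1.06e-08 * 0.00115 / (79 * 8.854e-12)
zeta = 0.017428 V = 17.43 mV

17.43


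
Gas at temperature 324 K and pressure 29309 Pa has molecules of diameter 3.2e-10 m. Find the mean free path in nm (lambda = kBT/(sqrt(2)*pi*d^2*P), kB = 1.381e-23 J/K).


Mean free path: lambda = kB*T / (sqrt(2) * pi * d^2 * P)
lambda = 1.381e-23 * 324 / (sqrt(2) * pi * (3.2e-10)^2 * 29309)
lambda = 3.35562e-07 m
lambda = 335.56 nm

335.56


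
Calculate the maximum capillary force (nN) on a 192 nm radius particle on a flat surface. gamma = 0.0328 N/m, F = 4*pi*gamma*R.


Convert radius: R = 192 nm = 1.92e-07 m
F = 4 * pi * gamma * R
F = 4 * pi * 0.0328 * 1.92e-07
F = 7.9138e-08 N = 79.138 nN

79.138


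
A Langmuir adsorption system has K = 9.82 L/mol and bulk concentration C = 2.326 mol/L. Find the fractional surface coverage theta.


Langmuir isotherm: theta = K*C / (1 + K*C)
K*C = 9.82 * 2.326 = 22.84132
theta = 22.84132 / (1 + 22.84132) = 22.84132 / 23.84132
theta = 0.9581

0.9581


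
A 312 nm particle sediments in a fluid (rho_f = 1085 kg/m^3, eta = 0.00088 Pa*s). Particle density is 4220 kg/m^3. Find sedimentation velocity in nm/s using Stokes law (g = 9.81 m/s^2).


Radius R = 312/2 nm = 1.56e-07 m
Density difference = 4220 - 1085 = 3135 kg/m^3
v = 2 * R^2 * (rho_p - rho_f) * g / (9 * eta)
v = 2 * (1.56e-07)^2 * 3135 * 9.81 / (9 * 0.00088)
v = 1.88999e-07 m/s = 188.9995 nm/s

188.9995


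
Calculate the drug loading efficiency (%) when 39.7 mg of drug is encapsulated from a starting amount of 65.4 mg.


Drug loading efficiency = (drug loaded / drug initial) * 100
DLE = 39.7 / 65.4 * 100
DLE = 0.607 * 100
DLE = 60.7%

60.7


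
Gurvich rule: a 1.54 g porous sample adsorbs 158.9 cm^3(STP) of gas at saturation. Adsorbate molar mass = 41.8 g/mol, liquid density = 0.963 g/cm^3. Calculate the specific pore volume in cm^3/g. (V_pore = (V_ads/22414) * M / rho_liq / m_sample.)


Moles adsorbed n = V_ads / 22414 = 158.9 / 22414 = 7.089319e-03 mol
Liquid volume V_liq = n * M / rho_liq = 7.089319e-03 * 41.8 / 0.963 = 0.30772 cm^3
Specific pore volume V_pore = V_liq / m_sample = 0.30772 / 1.54
V_pore = 0.1998 cm^3/g

0.1998


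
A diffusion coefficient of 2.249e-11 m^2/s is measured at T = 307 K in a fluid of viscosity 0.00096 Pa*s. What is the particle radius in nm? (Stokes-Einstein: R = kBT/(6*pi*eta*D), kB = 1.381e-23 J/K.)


Stokes-Einstein: R = kB*T / (6*pi*eta*D)
R = 1.381e-23 * 307 / (6 * pi * 0.00096 * 2.249e-11)
R = 1.04177e-08 m = 10.42 nm

10.42


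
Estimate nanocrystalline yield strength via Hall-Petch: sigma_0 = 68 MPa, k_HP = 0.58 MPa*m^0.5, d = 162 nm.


d = 162 nm = 1.62e-07 m
sqrt(d) = 0.0004024922
Hall-Petch contribution = k / sqrt(d) = 0.58 / 0.0004024922 = 1441.0 MPa
sigma = sigma_0 + k/sqrt(d) = 68 + 1441.0 = 1509.0 MPa

1509.0


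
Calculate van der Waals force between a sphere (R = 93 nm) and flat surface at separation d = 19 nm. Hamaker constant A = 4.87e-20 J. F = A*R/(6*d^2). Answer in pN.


Convert to SI: R = 93 nm = 9.3e-08 m, d = 19 nm = 1.9e-08 m
F = A * R / (6 * d^2)
F = 4.87e-20 * 9.3e-08 / (6 * (1.9e-08)^2)
F = 2.091e-12 N = 2.091 pN

2.091


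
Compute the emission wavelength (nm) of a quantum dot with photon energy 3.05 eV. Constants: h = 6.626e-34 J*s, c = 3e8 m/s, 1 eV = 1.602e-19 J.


Convert energy: E = 3.05 eV = 3.05 * 1.602e-19 = 4.8861e-19 J
lambda = h*c / E = 6.626e-34 * 3e8 / 4.8861e-19
lambda = 4.06828e-07 m = 406.8 nm

406.8


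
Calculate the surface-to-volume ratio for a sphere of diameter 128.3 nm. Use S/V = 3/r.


Radius r = 128.3/2 = 64.15 nm
S/V = 3 / r = 3 / 64.15
S/V = 0.0468 nm^-1

0.0468


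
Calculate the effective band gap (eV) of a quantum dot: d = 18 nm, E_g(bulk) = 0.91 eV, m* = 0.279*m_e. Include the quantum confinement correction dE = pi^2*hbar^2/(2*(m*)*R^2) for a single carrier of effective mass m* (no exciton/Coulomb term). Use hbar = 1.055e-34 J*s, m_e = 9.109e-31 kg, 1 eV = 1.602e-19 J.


Radius R = 18/2 nm = 9e-09 m
Confinement energy dE = pi^2 * hbar^2 / (2 * m_eff * m_e * R^2)
dE = pi^2 * (1.055e-34)^2 / (2 * 0.279 * 9.109e-31 * (9e-09)^2) J, divided by 1.602e-19 J/eV
dE = 0.0167 eV
Total band gap = E_g(bulk) + dE = 0.91 + 0.0167 = 0.9267 eV

0.9267


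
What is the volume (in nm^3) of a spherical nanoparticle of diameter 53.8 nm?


Radius r = 53.8/2 = 26.9 nm
Volume V = (4/3) * pi * r^3
V = (4/3) * pi * (26.9)^3
V = 81535.26 nm^3

81535.26


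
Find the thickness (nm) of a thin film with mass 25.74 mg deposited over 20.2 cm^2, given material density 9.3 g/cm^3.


Convert: m = 25.74 mg = 2.5740e-05 kg, A = 20.2 cm^2 = 2.0200e-03 m^2, rho = 9.3 g/cm^3 = 9300 kg/m^3
t = m / (A * rho)
t = 2.5740e-05 / (2.0200e-03 * 9300)
t = 1.3702e-06 m = 1370.2 nm

1370.2


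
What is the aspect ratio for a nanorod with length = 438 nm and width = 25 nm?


Aspect ratio AR = length / diameter
AR = 438 / 25
AR = 17.52

17.52


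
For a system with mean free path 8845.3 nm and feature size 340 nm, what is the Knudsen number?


Knudsen number Kn = lambda / L
Kn = 8845.3 / 340
Kn = 26.0156

26.0156


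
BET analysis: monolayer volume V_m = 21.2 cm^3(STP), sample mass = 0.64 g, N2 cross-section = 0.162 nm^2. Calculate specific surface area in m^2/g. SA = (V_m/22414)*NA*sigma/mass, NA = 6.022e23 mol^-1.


Number of moles in monolayer = V_m / 22414 = 21.2 / 22414 = 0.00094584
Number of molecules = moles * NA = 0.00094584 * 6.022e23
SA = molecules * sigma / mass
SA = (21.2 / 22414) * 6.022e23 * 0.162e-18 / 0.64
SA = 144.2 m^2/g

144.2


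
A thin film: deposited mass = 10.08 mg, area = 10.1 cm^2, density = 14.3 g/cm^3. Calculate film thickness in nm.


Convert: m = 10.08 mg = 1.0080e-05 kg, A = 10.1 cm^2 = 1.0100e-03 m^2, rho = 14.3 g/cm^3 = 14300 kg/m^3
t = m / (A * rho)
t = 1.0080e-05 / (1.0100e-03 * 14300)
t = 6.9792e-07 m = 697.9 nm

697.9


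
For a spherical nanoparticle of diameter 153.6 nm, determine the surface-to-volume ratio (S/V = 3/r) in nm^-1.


Radius r = 153.6/2 = 76.8 nm
S/V = 3 / r = 3 / 76.8
S/V = 0.0391 nm^-1

0.0391


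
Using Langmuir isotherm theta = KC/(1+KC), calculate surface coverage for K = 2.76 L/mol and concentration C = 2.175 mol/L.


Langmuir isotherm: theta = K*C / (1 + K*C)
K*C = 2.76 * 2.175 = 6.003
theta = 6.003 / (1 + 6.003) = 6.003 / 7.003
theta = 0.8572

0.8572


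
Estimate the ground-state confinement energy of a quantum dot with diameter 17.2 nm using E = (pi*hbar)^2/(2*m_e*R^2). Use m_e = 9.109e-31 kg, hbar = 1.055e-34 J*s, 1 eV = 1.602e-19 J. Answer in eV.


Radius R = 17.2/2 = 8.6 nm = 8.6e-09 m
E = (pi * 1.055e-34)^2 / (2 * 9.109e-31 * (8.6e-09)^2)
E(J) = 8.15281e-22
E = E(J) / 1.602e-19 = 0.0051 eV

0.0051


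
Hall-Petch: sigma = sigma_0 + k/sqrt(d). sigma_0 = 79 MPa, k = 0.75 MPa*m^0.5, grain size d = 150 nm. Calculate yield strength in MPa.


d = 150 nm = 1.5e-07 m
sqrt(d) = 0.0003872983
Hall-Petch contribution = k / sqrt(d) = 0.75 / 0.0003872983 = 1936.5 MPa
sigma = sigma_0 + k/sqrt(d) = 79 + 1936.5 = 2015.5 MPa

2015.5


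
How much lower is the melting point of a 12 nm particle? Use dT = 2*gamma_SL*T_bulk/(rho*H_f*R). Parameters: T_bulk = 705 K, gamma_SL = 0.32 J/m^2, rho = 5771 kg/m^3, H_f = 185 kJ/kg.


Radius R = 12/2 = 6 nm = 6e-09 m
Convert H_f = 185 kJ/kg = 185000 J/kg
dT = 2 * gamma_SL * T_bulk / (rho * H_f * R)
dT = 2 * 0.32 * 705 / (5771 * 185000 * 6e-09)
dT = 70.4 K

70.4


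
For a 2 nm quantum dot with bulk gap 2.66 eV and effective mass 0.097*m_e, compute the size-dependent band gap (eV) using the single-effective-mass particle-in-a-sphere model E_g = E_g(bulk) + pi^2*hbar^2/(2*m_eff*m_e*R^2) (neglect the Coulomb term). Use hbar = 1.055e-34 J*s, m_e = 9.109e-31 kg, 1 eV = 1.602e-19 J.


Radius R = 2/2 nm = 1e-09 m
Confinement energy dE = pi^2 * hbar^2 / (2 * m_eff * m_e * R^2)
dE = pi^2 * (1.055e-34)^2 / (2 * 0.097 * 9.109e-31 * (1e-09)^2) J, divided by 1.602e-19 J/eV
dE = 3.8803 eV
Total band gap = E_g(bulk) + dE = 2.66 + 3.8803 = 6.5403 eV

6.5403


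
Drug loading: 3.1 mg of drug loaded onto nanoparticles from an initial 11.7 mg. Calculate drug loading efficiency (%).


Drug loading efficiency = (drug loaded / drug initial) * 100
DLE = 3.1 / 11.7 * 100
DLE = 0.265 * 100
DLE = 26.5%

26.5


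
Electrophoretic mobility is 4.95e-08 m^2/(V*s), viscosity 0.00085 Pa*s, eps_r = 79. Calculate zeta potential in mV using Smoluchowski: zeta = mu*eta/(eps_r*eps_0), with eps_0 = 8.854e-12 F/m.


Smoluchowski equation: zeta = mu * eta / (eps_r * eps_0)
zeta = 4.95e-08 * 0.00085 / (79 * 8.854e-12)
zeta = 0.060153 V = 60.15 mV

60.15


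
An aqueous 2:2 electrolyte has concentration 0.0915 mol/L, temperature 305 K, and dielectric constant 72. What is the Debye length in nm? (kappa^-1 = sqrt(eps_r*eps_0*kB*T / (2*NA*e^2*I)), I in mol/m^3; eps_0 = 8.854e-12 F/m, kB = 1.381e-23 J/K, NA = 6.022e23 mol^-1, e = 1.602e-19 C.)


Ionic strength I = 0.0915 * 2^2 * 1000 = 366 mol/m^3
kappa^-1 = sqrt(72 * 8.854e-12 * 1.381e-23 * 305 / (2 * 6.022e23 * (1.602e-19)^2 * 366))
kappa^-1 = 0.487 nm

0.487


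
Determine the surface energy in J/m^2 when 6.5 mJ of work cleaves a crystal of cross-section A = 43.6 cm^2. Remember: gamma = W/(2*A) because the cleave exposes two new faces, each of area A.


Convert: A = 43.6 cm^2 = 0.00436 m^2, W = 6.5 mJ = 0.0065 J
Cleaving exposes two faces of area A, so total new surface = 2*A and gamma = W / (2*A)
gamma = 0.0065 / (2 * 0.00436)
gamma = 0.745 J/m^2

0.745


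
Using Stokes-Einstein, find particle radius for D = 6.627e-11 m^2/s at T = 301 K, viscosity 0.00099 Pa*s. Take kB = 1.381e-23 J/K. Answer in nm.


Stokes-Einstein: R = kB*T / (6*pi*eta*D)
R = 1.381e-23 * 301 / (6 * pi * 0.00099 * 6.627e-11)
R = 3.3613e-09 m = 3.36 nm

3.36


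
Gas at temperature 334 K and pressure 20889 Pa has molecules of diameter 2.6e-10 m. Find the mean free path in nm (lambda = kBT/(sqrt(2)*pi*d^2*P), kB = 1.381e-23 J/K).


Mean free path: lambda = kB*T / (sqrt(2) * pi * d^2 * P)
lambda = 1.381e-23 * 334 / (sqrt(2) * pi * (2.6e-10)^2 * 20889)
lambda = 7.35209e-07 m
lambda = 735.21 nm

735.21


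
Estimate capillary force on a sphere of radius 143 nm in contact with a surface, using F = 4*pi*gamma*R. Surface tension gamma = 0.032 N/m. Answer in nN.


Convert radius: R = 143 nm = 1.43e-07 m
F = 4 * pi * gamma * R
F = 4 * pi * 0.032 * 1.43e-07
F = 5.75037e-08 N = 57.5037 nN

57.5037


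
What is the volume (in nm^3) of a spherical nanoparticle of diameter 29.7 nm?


Radius r = 29.7/2 = 14.85 nm
Volume V = (4/3) * pi * r^3
V = (4/3) * pi * (14.85)^3
V = 13717.28 nm^3

13717.28


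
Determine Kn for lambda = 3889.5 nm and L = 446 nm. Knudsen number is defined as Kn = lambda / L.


Knudsen number Kn = lambda / L
Kn = 3889.5 / 446
Kn = 8.7209

8.7209


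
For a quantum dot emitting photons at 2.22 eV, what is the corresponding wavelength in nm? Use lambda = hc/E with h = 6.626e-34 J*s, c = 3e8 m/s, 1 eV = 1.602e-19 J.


Convert energy: E = 2.22 eV = 2.22 * 1.602e-19 = 3.55644e-19 J
lambda = h*c / E = 6.626e-34 * 3e8 / 3.55644e-19
lambda = 5.5893e-07 m = 558.9 nm

558.9


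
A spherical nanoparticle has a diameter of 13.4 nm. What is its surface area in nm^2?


Radius r = 13.4/2 = 6.7 nm
Surface area SA = 4 * pi * r^2
SA = 4 * pi * (6.7)^2
SA = 564.1 nm^2

564.1


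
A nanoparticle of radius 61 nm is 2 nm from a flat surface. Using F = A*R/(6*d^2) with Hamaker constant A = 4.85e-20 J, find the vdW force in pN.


Convert to SI: R = 61 nm = 6.1e-08 m, d = 2 nm = 2e-09 m
F = A * R / (6 * d^2)
F = 4.85e-20 * 6.1e-08 / (6 * (2e-09)^2)
F = 1.23271e-10 N = 123.271 pN

123.271


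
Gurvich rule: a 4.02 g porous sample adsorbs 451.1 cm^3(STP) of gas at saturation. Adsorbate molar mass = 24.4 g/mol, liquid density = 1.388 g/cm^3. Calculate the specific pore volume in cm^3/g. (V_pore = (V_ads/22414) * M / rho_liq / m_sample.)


Moles adsorbed n = V_ads / 22414 = 451.1 / 22414 = 2.012581e-02 mol
Liquid volume V_liq = n * M / rho_liq = 2.012581e-02 * 24.4 / 1.388 = 0.35380 cm^3
Specific pore volume V_pore = V_liq / m_sample = 0.35380 / 4.02
V_pore = 0.088 cm^3/g

0.088
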